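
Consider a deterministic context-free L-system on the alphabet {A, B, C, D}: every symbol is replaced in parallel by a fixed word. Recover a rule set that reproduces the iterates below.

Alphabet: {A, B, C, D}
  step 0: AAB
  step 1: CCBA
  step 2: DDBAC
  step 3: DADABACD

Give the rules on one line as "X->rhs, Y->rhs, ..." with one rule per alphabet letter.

  step 2 ⇒ step 3: DDBAC ⇒ DA·DA·BA·C·D
    A ↦ C
    B ↦ BA
    C ↦ D
    D ↦ DA

A->C, B->BA, C->D, D->DA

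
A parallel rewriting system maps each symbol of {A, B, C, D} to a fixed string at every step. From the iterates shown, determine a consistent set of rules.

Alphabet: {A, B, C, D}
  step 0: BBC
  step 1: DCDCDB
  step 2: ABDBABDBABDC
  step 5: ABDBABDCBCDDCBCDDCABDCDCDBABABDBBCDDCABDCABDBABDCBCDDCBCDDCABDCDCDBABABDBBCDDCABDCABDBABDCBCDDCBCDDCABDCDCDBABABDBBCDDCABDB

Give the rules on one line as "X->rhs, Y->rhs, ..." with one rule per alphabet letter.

  step 1 ⇒ step 2: DCDCDB ⇒ AB·DB·AB·DB·AB·DC
    B ↦ DC
    C ↦ DB
    D ↦ AB
    A ↦ BCD  (constrained at step 2)

A->BCD, B->DC, C->DB, D->AB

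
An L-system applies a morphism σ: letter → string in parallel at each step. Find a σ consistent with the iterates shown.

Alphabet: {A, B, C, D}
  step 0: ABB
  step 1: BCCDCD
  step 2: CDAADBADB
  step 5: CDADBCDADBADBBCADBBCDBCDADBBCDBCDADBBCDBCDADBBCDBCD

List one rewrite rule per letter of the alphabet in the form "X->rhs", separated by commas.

  step 1 ⇒ step 2: BCCDCD ⇒ CD·A·A·DB·A·DB
    B ↦ CD
    C ↦ A
    D ↦ DB
  step 0 ⇒ step 1: ABB ⇒ BC·CD·CD
    A ↦ BC

A->BC, B->CD, C->A, D->DB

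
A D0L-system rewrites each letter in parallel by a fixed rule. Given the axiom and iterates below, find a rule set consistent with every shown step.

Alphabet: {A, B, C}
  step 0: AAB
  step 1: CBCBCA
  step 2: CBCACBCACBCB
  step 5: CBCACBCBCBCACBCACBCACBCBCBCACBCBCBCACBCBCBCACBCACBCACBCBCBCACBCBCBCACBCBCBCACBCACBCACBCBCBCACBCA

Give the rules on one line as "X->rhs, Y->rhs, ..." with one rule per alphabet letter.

A->CB, B->CA, C->CB

  step 1 ⇒ step 2: CBCBCA ⇒ CB·CA·CB·CA·CB·CB
    A ↦ CB
    B ↦ CA
    C ↦ CB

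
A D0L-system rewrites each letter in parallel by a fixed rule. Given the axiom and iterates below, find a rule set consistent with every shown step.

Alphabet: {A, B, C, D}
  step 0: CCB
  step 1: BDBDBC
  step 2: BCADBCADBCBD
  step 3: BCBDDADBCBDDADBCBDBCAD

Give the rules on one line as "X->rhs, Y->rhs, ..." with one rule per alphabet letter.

  step 2 ⇒ step 3: BCADBCADBCBD ⇒ BC·BD·D·AD·BC·BD·D·AD·BC·BD·BC·AD
    A ↦ D
    B ↦ BC
    C ↦ BD
    D ↦ AD

A->D, B->BC, C->BD, D->AD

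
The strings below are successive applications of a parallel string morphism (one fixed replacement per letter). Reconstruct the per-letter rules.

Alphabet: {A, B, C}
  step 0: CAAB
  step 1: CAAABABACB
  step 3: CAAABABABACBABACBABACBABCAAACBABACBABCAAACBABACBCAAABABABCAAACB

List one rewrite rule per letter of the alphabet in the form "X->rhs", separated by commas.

A->AB, B->ACB, C->CAA

  step 0 ⇒ step 1: CAAB ⇒ CAA·AB·AB·ACB
    A ↦ AB
    B ↦ ACB
    C ↦ CAA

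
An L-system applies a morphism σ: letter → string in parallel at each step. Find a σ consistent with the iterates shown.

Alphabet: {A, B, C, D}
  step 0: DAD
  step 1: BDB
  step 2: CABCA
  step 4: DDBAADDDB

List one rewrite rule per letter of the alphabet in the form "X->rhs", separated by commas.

A->D, B->CA, C->AA, D->B

  step 1 ⇒ step 2: BDB ⇒ CA·B·CA
    B ↦ CA
    D ↦ B
  step 0 ⇒ step 1: DAD ⇒ B·D·B
    A ↦ D
    C ↦ AA  (constrained at step 2)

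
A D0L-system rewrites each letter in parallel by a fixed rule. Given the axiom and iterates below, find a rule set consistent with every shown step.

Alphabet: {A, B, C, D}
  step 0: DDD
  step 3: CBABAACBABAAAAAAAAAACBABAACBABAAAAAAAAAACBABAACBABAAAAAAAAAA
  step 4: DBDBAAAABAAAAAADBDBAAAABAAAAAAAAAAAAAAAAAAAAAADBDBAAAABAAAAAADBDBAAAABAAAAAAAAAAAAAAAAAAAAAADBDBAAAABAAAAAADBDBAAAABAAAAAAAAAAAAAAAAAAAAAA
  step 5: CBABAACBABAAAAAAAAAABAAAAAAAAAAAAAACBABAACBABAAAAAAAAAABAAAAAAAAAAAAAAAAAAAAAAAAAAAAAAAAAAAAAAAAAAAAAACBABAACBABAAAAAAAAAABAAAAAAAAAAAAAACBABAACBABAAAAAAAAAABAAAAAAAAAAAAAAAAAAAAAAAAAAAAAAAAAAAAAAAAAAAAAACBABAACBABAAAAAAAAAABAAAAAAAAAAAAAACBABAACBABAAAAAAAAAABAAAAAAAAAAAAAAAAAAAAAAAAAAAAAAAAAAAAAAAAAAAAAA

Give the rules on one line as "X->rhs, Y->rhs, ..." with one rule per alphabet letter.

A->AA, B->BAA, C->DBD, D->CBA

  step 4 ⇒ step 5: DBDBAAAABAAAAAADBDBAAAABAAAAAAAAAAAAAAAAAAAAAADBDBAAAABAAAAAADBDBAAAABAAAAAAAAAAAAAAAAAAAAAADBDBAAAABAAAAAADBDBAAAABAAAAAAAAAAAAAAAAAAAAAA ⇒ CBA·BAA·CBA·BAA·AA·AA·AA·AA·BAA·AA·AA·AA·AA·AA·AA·CBA·BAA·CBA·BAA·AA·AA·AA·AA·BAA·AA·AA·AA·AA·AA·AA·AA·AA·AA·AA·AA·AA·AA·AA·AA·AA·AA·AA·AA·AA·AA·AA·CBA·BAA·CBA·BAA·AA·AA·AA·AA·BAA·AA·AA·AA·AA·AA·AA·CBA·BAA·CBA·BAA·AA·AA·AA·AA·BAA·AA·AA·AA·AA·AA·AA·AA·AA·AA·AA·AA·AA·AA·AA·AA·AA·AA·AA·AA·AA·AA·AA·CBA·BAA·CBA·BAA·AA·AA·AA·AA·BAA·AA·AA·AA·AA·AA·AA·CBA·BAA·CBA·BAA·AA·AA·AA·AA·BAA·AA·AA·AA·AA·AA·AA·AA·AA·AA·AA·AA·AA·AA·AA·AA·AA·AA·AA·AA·AA·AA·AA
    A ↦ AA
    B ↦ BAA
    D ↦ CBA
  step 3 ⇒ step 4: CBABAACBABAAAAAAAAAACBABAACBABAAAAAAAAAACBABAACBABAAAAAAAAAA ⇒ DBD·BAA·AA·BAA·AA·AA·DBD·BAA·AA·BAA·AA·AA·AA·AA·AA·AA·AA·AA·AA·AA·DBD·BAA·AA·BAA·AA·AA·DBD·BAA·AA·BAA·AA·AA·AA·AA·AA·AA·AA·AA·AA·AA·DBD·BAA·AA·BAA·AA·AA·DBD·BAA·AA·BAA·AA·AA·AA·AA·AA·AA·AA·AA·AA·AA
    C ↦ DBD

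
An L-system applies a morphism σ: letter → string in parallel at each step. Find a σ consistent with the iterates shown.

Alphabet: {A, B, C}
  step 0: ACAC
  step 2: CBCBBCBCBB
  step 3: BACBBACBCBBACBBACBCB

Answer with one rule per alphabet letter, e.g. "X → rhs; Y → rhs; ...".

A->B, B->CB, C->BA

  step 2 ⇒ step 3: CBCBBCBCBB ⇒ BA·CB·BA·CB·CB·BA·CB·BA·CB·CB
    B ↦ CB
    C ↦ BA
    A ↦ B  (constrained at step 0)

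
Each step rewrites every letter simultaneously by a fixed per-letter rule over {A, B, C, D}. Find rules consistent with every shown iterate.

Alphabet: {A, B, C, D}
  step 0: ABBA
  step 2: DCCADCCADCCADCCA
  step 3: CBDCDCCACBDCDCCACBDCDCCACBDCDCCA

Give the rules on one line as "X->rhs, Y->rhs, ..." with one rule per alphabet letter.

A->CA, B->CA, C->DC, D->CB

  step 2 ⇒ step 3: DCCADCCADCCADCCA ⇒ CB·DC·DC·CA·CB·DC·DC·CA·CB·DC·DC·CA·CB·DC·DC·CA
    A ↦ CA
    C ↦ DC
    D ↦ CB
    B ↦ CA  (constrained at step 0)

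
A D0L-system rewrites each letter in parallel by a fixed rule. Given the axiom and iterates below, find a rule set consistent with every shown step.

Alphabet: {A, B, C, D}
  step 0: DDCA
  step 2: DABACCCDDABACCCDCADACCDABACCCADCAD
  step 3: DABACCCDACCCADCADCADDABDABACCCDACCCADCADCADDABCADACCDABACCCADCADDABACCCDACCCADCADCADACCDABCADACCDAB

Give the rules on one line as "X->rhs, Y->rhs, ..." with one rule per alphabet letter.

  step 2 ⇒ step 3: DABACCCDDABACCCDCADACCDABACCCADCAD ⇒ DAB·ACC·CD·ACC·CAD·CAD·CAD·DAB·DAB·ACC·CD·ACC·CAD·CAD·CAD·DAB·CAD·ACC·DAB·ACC·CAD·CAD·DAB·ACC·CD·ACC·CAD·CAD·CAD·ACC·DAB·CAD·ACC·DAB
    A ↦ ACC
    B ↦ CD
    C ↦ CAD
    D ↦ DAB

A->ACC, B->CD, C->CAD, D->DAB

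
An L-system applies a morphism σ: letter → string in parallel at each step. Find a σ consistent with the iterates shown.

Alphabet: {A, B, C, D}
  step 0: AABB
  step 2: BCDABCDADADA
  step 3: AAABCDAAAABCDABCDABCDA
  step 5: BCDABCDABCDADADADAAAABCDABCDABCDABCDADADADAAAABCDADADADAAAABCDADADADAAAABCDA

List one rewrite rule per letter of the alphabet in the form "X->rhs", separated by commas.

A->DA, B->A, C->AA, D->BC

  step 2 ⇒ step 3: BCDABCDADADA ⇒ A·AA·BC·DA·A·AA·BC·DA·BC·DA·BC·DA
    A ↦ DA
    B ↦ A
    C ↦ AA
    D ↦ BC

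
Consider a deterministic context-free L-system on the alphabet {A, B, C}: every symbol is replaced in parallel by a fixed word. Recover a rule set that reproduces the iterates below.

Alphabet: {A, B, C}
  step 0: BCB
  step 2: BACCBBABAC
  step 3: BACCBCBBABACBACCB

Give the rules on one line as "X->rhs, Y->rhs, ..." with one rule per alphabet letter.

  step 2 ⇒ step 3: BACCBBABAC ⇒ BA·C·CB·CB·BA·BA·C·BA·C·CB
    A ↦ C
    B ↦ BA
    C ↦ CB

A->C, B->BA, C->CB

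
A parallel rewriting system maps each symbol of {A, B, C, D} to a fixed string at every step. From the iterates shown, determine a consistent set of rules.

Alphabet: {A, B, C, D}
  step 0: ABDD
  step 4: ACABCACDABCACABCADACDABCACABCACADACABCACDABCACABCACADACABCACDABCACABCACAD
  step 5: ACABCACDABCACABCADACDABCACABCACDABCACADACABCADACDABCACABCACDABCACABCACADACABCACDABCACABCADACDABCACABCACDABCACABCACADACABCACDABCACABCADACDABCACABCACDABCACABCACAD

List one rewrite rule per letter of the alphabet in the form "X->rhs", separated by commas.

A->AC, B->D, C->ABC, D->AD

  step 4 ⇒ step 5: ACABCACDABCACABCADACDABCACABCACADACABCACDABCACABCACADACABCACDABCACABCACAD ⇒ AC·ABC·AC·D·ABC·AC·ABC·AD·AC·D·ABC·AC·ABC·AC·D·ABC·AC·AD·AC·ABC·AD·AC·D·ABC·AC·ABC·AC·D·ABC·AC·ABC·AC·AD·AC·ABC·AC·D·ABC·AC·ABC·AD·AC·D·ABC·AC·ABC·AC·D·ABC·AC·ABC·AC·AD·AC·ABC·AC·D·ABC·AC·ABC·AD·AC·D·ABC·AC·ABC·AC·D·ABC·AC·ABC·AC·AD
    A ↦ AC
    B ↦ D
    C ↦ ABC
    D ↦ AD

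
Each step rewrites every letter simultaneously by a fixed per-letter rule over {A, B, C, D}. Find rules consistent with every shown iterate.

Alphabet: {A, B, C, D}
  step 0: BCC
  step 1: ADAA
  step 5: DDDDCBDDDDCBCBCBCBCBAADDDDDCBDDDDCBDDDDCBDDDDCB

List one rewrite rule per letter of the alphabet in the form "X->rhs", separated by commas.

A->DD, B->AD, C->A, D->CB

  step 0 ⇒ step 1: BCC ⇒ AD·A·A
    B ↦ AD
    C ↦ A
    A ↦ DD  (constrained at step 1)
    D ↦ CB  (constrained at step 1)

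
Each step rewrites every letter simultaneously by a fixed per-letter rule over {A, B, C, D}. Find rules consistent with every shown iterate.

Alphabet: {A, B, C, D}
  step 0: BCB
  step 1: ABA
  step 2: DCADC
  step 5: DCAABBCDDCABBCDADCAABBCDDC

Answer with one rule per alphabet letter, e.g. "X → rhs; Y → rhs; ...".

  step 1 ⇒ step 2: ABA ⇒ DC·A·DC
    A ↦ DC
    B ↦ A
  step 0 ⇒ step 1: BCB ⇒ A·B·A
    C ↦ B
    D ↦ BCD  (constrained at step 2)

A->DC, B->A, C->B, D->BCD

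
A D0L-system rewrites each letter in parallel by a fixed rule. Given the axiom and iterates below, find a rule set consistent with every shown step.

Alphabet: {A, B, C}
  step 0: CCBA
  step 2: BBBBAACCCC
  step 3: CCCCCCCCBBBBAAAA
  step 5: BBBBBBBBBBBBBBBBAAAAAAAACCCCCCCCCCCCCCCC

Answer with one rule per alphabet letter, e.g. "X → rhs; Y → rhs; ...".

  step 2 ⇒ step 3: BBBBAACCCC ⇒ CC·CC·CC·CC·BB·BB·A·A·A·A
    A ↦ BB
    B ↦ CC
    C ↦ A

A->BB, B->CC, C->A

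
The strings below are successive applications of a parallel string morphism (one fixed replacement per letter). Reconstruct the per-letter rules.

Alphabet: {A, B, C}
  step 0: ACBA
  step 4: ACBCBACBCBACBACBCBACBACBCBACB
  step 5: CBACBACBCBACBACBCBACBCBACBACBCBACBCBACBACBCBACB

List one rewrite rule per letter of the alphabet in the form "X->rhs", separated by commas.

  step 4 ⇒ step 5: ACBCBACBCBACBACBCBACBACBCBACB ⇒ CB·A·CB·A·CB·CB·A·CB·A·CB·CB·A·CB·CB·A·CB·A·CB·CB·A·CB·CB·A·CB·A·CB·CB·A·CB
    A ↦ CB
    B ↦ CB
    C ↦ A

A->CB, B->CB, C->A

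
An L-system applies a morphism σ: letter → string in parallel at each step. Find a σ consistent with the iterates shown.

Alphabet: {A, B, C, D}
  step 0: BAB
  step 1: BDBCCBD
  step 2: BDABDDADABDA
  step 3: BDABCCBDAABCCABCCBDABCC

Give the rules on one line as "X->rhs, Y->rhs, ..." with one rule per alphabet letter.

  step 2 ⇒ step 3: BDABDDADABDA ⇒ BD·A·BCC·BD·A·A·BCC·A·BCC·BD·A·BCC
    A ↦ BCC
    B ↦ BD
    D ↦ A
  step 1 ⇒ step 2: BDBCCBD ⇒ BD·A·BD·DA·DA·BD·A
    C ↦ DA

A->BCC, B->BD, C->DA, D->A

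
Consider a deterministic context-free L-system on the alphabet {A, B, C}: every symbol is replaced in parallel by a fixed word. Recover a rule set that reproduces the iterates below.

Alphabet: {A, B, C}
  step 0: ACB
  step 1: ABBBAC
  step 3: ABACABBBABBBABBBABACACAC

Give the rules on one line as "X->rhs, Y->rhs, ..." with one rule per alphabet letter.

A->AB, B->AC, C->BB

  step 0 ⇒ step 1: ACB ⇒ AB·BB·AC
    A ↦ AB
    B ↦ AC
    C ↦ BB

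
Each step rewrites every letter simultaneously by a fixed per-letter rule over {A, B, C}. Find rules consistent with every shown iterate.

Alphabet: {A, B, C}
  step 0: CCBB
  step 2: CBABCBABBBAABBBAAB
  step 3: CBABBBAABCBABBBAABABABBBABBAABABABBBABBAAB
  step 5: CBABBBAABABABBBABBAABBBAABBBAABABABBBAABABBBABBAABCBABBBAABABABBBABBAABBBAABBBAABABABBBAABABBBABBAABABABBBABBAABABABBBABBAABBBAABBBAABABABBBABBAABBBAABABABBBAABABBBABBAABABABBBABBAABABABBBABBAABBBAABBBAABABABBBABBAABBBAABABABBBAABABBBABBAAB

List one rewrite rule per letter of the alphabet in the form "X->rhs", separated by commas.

A->BBA, B->AB, C->CB

  step 2 ⇒ step 3: CBABCBABBBAABBBAAB ⇒ CB·AB·BBA·AB·CB·AB·BBA·AB·AB·AB·BBA·BBA·AB·AB·AB·BBA·BBA·AB
    A ↦ BBA
    B ↦ AB
    C ↦ CB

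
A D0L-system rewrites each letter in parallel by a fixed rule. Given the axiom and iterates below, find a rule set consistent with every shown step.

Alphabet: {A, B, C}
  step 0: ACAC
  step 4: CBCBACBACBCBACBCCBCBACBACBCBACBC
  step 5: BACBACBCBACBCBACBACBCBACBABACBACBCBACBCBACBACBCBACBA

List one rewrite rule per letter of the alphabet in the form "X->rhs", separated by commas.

  step 4 ⇒ step 5: CBCBACBACBCBACBCCBCBACBACBCBACBC ⇒ BA·C·BA·C·BC·BA·C·BC·BA·C·BA·C·BC·BA·C·BA·BA·C·BA·C·BC·BA·C·BC·BA·C·BA·C·BC·BA·C·BA
    A ↦ BC
    B ↦ C
    C ↦ BA

A->BC, B->C, C->BA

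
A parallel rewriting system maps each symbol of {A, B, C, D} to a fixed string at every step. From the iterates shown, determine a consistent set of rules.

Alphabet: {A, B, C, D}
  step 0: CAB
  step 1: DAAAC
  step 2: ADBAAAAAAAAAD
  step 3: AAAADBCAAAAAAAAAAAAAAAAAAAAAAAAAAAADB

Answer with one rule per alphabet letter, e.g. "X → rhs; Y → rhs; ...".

  step 2 ⇒ step 3: ADBAAAAAAAAAD ⇒ AAA·ADB·C·AAA·AAA·AAA·AAA·AAA·AAA·AAA·AAA·AAA·ADB
    A ↦ AAA
    B ↦ C
    D ↦ ADB
  step 0 ⇒ step 1: CAB ⇒ D·AAA·C
    C ↦ D

A->AAA, B->C, C->D, D->ADB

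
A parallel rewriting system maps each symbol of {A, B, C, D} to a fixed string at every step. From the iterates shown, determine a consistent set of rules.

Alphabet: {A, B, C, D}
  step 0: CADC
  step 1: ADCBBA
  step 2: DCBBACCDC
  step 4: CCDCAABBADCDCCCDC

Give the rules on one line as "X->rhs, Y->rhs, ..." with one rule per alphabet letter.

  step 1 ⇒ step 2: ADCBBA ⇒ DC·BB·A·C·C·DC
    A ↦ DC
    B ↦ C
    C ↦ A
    D ↦ BB

A->DC, B->C, C->A, D->BB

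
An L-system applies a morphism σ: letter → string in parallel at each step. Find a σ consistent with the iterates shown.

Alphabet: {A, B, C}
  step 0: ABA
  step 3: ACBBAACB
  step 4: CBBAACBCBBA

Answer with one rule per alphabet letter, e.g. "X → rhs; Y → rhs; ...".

  step 3 ⇒ step 4: ACBBAACB ⇒ CB·B·A·A·CB·CB·B·A
    A ↦ CB
    B ↦ A
    C ↦ B

A->CB, B->A, C->B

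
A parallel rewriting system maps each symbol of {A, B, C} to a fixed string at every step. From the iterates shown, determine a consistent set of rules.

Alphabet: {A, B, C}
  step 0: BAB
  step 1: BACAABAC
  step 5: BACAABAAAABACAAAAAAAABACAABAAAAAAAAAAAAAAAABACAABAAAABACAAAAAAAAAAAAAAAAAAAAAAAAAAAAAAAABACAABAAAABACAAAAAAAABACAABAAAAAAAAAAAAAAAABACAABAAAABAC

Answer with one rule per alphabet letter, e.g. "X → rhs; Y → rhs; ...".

A->AA, B->BAC, C->B

  step 0 ⇒ step 1: BAB ⇒ BAC·AA·BAC
    A ↦ AA
    B ↦ BAC
    C ↦ B  (constrained at step 1)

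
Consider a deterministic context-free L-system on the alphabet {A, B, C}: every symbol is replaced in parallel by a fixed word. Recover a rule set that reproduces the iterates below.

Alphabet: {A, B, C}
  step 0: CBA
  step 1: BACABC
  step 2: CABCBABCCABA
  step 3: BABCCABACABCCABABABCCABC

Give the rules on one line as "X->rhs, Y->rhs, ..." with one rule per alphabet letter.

A->BC, B->CA, C->BA

  step 2 ⇒ step 3: CABCBABCCABA ⇒ BA·BC·CA·BA·CA·BC·CA·BA·BA·BC·CA·BC
    A ↦ BC
    B ↦ CA
    C ↦ BA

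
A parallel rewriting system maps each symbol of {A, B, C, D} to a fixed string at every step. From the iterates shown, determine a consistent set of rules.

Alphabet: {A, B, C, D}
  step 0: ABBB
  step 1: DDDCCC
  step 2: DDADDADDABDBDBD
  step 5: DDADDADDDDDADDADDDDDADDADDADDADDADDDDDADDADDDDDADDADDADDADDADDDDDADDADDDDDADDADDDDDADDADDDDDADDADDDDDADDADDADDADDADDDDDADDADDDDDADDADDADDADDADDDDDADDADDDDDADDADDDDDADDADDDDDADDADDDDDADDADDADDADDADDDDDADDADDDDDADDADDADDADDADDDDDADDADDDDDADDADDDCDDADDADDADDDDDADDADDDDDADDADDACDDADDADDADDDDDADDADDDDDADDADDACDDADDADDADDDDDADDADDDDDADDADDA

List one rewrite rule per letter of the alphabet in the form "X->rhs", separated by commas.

  step 1 ⇒ step 2: DDDCCC ⇒ DDA·DDA·DDA·BD·BD·BD
    C ↦ BD
    D ↦ DDA
  step 0 ⇒ step 1: ABBB ⇒ DDD·C·C·C
    A ↦ DDD
  step 0 ⇒ step 1: ABBB ⇒ DDD·C·C·C
    B ↦ C

A->DDD, B->C, C->BD, D->DDA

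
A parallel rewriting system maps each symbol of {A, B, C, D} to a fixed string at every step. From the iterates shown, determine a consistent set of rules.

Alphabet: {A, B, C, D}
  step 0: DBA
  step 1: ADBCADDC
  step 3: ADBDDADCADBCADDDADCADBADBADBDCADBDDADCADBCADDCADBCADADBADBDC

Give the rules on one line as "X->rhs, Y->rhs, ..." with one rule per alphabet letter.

  step 0 ⇒ step 1: DBA ⇒ ADB·CAD·DC
    A ↦ DC
    B ↦ CAD
    D ↦ ADB
    C ↦ DDA  (constrained at step 1)

A->DC, B->CAD, C->DDA, D->ADB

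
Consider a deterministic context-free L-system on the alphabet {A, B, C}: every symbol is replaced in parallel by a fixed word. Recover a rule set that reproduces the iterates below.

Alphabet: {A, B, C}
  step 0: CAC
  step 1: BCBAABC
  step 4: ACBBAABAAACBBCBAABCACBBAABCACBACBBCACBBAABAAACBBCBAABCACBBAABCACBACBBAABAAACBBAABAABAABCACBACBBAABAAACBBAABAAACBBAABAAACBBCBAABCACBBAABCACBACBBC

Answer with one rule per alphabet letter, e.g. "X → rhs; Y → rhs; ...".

  step 0 ⇒ step 1: CAC ⇒ BC·BAA·BC
    A ↦ BAA
    C ↦ BC
    B ↦ ACB  (constrained at step 1)

A->BAA, B->ACB, C->BC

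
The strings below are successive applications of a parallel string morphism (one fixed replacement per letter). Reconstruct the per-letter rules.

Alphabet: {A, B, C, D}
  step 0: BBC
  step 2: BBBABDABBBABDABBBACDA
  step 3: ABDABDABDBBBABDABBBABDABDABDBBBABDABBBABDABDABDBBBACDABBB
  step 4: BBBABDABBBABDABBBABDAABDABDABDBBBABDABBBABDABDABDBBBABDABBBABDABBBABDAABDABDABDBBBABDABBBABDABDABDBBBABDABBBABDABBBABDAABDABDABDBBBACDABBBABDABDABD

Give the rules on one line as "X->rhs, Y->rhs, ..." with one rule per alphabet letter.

  step 3 ⇒ step 4: ABDABDABDBBBABDABBBABDABDABDBBBABDABBBABDABDABDBBBACDABBB ⇒ BBB·ABD·A·BBB·ABD·A·BBB·ABD·A·ABD·ABD·ABD·BBB·ABD·A·BBB·ABD·ABD·ABD·BBB·ABD·A·BBB·ABD·A·BBB·ABD·A·ABD·ABD·ABD·BBB·ABD·A·BBB·ABD·ABD·ABD·BBB·ABD·A·BBB·ABD·A·BBB·ABD·A·ABD·ABD·ABD·BBB·ACD·A·BBB·ABD·ABD·ABD
    A ↦ BBB
    B ↦ ABD
    C ↦ ACD
    D ↦ A

A->BBB, B->ABD, C->ACD, D->A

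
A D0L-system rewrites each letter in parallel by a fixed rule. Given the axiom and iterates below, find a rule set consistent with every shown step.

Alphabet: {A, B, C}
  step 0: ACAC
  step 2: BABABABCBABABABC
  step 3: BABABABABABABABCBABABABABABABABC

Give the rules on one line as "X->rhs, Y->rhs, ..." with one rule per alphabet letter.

A->BA, B->BA, C->BC

  step 2 ⇒ step 3: BABABABCBABABABC ⇒ BA·BA·BA·BA·BA·BA·BA·BC·BA·BA·BA·BA·BA·BA·BA·BC
    A ↦ BA
    B ↦ BA
    C ↦ BC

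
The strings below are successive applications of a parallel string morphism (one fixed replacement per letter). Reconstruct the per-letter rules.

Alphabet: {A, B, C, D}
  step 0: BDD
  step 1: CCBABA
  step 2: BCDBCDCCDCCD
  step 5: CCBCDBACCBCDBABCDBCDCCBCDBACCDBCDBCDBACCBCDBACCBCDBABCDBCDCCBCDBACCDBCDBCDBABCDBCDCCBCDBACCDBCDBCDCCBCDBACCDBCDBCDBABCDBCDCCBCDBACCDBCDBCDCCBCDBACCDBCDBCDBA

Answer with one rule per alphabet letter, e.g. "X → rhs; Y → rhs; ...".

A->D, B->CC, C->BCD, D->BA

  step 1 ⇒ step 2: CCBABA ⇒ BCD·BCD·CC·D·CC·D
    A ↦ D
    B ↦ CC
    C ↦ BCD
  step 0 ⇒ step 1: BDD ⇒ CC·BA·BA
    D ↦ BA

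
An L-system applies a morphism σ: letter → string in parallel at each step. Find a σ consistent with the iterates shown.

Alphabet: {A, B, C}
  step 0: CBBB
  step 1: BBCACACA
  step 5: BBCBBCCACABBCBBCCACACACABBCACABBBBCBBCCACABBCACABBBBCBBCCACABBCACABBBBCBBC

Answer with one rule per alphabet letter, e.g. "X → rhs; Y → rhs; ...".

  step 0 ⇒ step 1: CBBB ⇒ BB·CA·CA·CA
    B ↦ CA
    C ↦ BB
    A ↦ C  (constrained at step 1)

A->C, B->CA, C->BB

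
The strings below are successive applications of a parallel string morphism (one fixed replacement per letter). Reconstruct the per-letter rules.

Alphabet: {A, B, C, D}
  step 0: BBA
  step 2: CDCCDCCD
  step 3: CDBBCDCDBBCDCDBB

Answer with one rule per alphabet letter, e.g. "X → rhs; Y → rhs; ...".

  step 2 ⇒ step 3: CDCCDCCD ⇒ CD·BB·CD·CD·BB·CD·CD·BB
    C ↦ CD
    D ↦ BB
    A ↦ C  (constrained at step 0)
    B ↦ CA  (constrained at step 0)

A->C, B->CA, C->CD, D->BB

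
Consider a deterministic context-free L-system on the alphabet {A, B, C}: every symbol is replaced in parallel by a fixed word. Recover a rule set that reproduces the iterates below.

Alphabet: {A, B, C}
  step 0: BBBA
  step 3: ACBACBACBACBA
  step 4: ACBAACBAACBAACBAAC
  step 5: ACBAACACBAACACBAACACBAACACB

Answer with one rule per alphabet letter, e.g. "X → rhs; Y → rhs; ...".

  step 4 ⇒ step 5: ACBAACBAACBAACBAAC ⇒ AC·B·A·AC·AC·B·A·AC·AC·B·A·AC·AC·B·A·AC·AC·B
    A ↦ AC
    B ↦ A
    C ↦ B

A->AC, B->A, C->B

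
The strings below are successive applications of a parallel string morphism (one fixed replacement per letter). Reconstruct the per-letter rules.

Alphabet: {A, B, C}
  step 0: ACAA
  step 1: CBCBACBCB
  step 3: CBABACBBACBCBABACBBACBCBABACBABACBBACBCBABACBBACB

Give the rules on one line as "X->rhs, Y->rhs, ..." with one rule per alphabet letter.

  step 0 ⇒ step 1: ACAA ⇒ CB·CBA·CB·CB
    A ↦ CB
    C ↦ CBA
    B ↦ BA  (constrained at step 1)

A->CB, B->BA, C->CBA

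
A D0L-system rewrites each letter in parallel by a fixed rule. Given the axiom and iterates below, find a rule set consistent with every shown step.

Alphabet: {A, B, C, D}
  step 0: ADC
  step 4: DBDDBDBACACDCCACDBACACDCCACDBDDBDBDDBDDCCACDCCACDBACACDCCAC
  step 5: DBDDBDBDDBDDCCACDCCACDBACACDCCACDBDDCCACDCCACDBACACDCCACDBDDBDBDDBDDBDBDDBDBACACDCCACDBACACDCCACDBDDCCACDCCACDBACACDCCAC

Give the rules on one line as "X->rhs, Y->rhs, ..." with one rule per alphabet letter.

A->DCC, B->D, C->AC, D->DB

  step 4 ⇒ step 5: DBDDBDBACACDCCACDBACACDCCACDBDDBDBDDBDDCCACDCCACDBACACDCCAC ⇒ DB·D·DB·DB·D·DB·D·DCC·AC·DCC·AC·DB·AC·AC·DCC·AC·DB·D·DCC·AC·DCC·AC·DB·AC·AC·DCC·AC·DB·D·DB·DB·D·DB·D·DB·DB·D·DB·DB·AC·AC·DCC·AC·DB·AC·AC·DCC·AC·DB·D·DCC·AC·DCC·AC·DB·AC·AC·DCC·AC
    A ↦ DCC
    B ↦ D
    C ↦ AC
    D ↦ DB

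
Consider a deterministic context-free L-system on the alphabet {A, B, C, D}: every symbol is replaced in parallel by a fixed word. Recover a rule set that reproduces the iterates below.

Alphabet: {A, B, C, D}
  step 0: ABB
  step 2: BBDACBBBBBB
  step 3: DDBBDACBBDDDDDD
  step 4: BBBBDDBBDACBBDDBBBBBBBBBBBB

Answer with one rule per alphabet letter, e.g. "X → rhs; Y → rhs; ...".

  step 3 ⇒ step 4: DDBBDACBBDDDDDD ⇒ BB·BB·D·D·BB·DAC·BB·D·D·BB·BB·BB·BB·BB·BB
    A ↦ DAC
    B ↦ D
    C ↦ BB
    D ↦ BB

A->DAC, B->D, C->BB, D->BB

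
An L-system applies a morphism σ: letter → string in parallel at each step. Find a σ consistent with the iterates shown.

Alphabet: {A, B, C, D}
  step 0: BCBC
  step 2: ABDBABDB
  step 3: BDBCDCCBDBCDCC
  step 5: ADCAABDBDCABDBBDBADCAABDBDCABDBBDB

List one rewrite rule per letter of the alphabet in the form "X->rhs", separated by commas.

  step 2 ⇒ step 3: ABDBABDB ⇒ BDB·C·DC·C·BDB·C·DC·C
    A ↦ BDB
    B ↦ C
    D ↦ DC
    C ↦ A  (constrained at step 0)

A->BDB, B->C, C->A, D->DC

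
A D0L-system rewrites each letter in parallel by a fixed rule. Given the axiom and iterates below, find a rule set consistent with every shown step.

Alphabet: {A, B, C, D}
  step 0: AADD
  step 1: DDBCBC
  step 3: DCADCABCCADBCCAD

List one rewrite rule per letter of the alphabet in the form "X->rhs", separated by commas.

  step 0 ⇒ step 1: AADD ⇒ D·D·BC·BC
    A ↦ D
    D ↦ BC
    B ↦ D  (constrained at step 1)
    C ↦ CA  (constrained at step 1)

A->D, B->D, C->CA, D->BC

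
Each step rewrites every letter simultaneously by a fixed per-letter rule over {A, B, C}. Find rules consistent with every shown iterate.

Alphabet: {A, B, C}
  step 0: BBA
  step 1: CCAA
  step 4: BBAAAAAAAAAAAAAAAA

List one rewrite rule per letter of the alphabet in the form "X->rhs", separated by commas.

A->AA, B->C, C->B

  step 0 ⇒ step 1: BBA ⇒ C·C·AA
    A ↦ AA
    B ↦ C
    C ↦ B  (constrained at step 1)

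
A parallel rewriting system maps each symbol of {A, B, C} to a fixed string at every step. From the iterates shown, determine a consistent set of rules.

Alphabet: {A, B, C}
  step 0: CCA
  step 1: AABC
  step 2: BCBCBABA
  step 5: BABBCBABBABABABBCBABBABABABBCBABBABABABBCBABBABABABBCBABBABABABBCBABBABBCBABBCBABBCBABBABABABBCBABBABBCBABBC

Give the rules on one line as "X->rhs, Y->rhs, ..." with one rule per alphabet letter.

  step 1 ⇒ step 2: AABC ⇒ BC·BC·BAB·A
    A ↦ BC
    B ↦ BAB
    C ↦ A

A->BC, B->BAB, C->A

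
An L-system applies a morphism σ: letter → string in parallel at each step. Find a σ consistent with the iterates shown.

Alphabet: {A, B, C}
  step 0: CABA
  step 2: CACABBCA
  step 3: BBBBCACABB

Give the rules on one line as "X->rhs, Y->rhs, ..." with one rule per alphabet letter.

  step 2 ⇒ step 3: CACABBCA ⇒ B·B·B·B·CA·CA·B·B
    A ↦ B
    B ↦ CA
    C ↦ B

A->B, B->CA, C->B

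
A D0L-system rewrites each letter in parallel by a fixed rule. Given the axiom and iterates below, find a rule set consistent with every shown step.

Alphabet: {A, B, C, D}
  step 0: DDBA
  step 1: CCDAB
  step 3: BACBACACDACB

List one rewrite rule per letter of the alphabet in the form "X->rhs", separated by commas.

A->B, B->DA, C->AC, D->C

  step 0 ⇒ step 1: DDBA ⇒ C·C·DA·B
    A ↦ B
    B ↦ DA
    D ↦ C
    C ↦ AC  (constrained at step 1)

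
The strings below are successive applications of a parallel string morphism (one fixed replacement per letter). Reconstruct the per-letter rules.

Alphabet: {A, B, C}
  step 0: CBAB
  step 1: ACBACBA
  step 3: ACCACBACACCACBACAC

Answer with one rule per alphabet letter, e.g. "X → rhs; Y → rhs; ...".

A->C, B->BA, C->AC

  step 0 ⇒ step 1: CBAB ⇒ AC·BA·C·BA
    A ↦ C
    B ↦ BA
    C ↦ AC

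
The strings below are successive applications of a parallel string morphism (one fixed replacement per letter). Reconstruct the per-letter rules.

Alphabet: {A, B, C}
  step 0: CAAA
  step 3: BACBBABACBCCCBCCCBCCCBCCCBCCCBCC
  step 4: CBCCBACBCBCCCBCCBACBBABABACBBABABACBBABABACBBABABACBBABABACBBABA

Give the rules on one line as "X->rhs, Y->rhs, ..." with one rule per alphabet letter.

  step 3 ⇒ step 4: BACBBABACBCCCBCCCBCCCBCCCBCCCBCC ⇒ CB·CC·BA·CB·CB·CC·CB·CC·BA·CB·BA·BA·BA·CB·BA·BA·BA·CB·BA·BA·BA·CB·BA·BA·BA·CB·BA·BA·BA·CB·BA·BA
    A ↦ CC
    B ↦ CB
    C ↦ BA

A->CC, B->CB, C->BA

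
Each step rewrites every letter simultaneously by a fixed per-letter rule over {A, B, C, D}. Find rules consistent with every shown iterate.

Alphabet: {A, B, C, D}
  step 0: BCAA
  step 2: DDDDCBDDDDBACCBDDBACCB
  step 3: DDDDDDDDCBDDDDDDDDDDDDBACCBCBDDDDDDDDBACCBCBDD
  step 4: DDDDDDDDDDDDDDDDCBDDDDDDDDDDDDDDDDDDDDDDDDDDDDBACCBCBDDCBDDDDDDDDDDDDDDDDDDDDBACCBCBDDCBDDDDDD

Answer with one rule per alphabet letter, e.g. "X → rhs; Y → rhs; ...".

A->BAC, B->DD, C->CB, D->DD

  step 3 ⇒ step 4: DDDDDDDDCBDDDDDDDDDDDDBACCBCBDDDDDDDDBACCBCBDD ⇒ DD·DD·DD·DD·DD·DD·DD·DD·CB·DD·DD·DD·DD·DD·DD·DD·DD·DD·DD·DD·DD·DD·DD·BAC·CB·CB·DD·CB·DD·DD·DD·DD·DD·DD·DD·DD·DD·DD·BAC·CB·CB·DD·CB·DD·DD·DD
    A ↦ BAC
    B ↦ DD
    C ↦ CB
    D ↦ DD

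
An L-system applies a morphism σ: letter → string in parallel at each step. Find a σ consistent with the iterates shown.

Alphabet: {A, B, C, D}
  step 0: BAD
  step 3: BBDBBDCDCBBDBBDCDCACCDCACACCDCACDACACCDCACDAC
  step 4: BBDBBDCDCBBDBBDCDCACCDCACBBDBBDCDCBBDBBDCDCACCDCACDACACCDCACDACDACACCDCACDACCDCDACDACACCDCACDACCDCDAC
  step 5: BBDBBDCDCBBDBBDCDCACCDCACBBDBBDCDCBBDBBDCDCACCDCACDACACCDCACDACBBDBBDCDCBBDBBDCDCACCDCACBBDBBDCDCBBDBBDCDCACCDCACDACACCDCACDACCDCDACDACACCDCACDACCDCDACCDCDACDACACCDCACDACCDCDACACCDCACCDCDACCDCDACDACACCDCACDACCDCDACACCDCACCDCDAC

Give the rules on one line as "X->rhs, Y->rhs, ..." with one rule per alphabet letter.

A->D, B->BBD, C->AC, D->CDC

  step 4 ⇒ step 5: BBDBBDCDCBBDBBDCDCACCDCACBBDBBDCDCBBDBBDCDCACCDCACDACACCDCACDACDACACCDCACDACCDCDACDACACCDCACDACCDCDAC ⇒ BBD·BBD·CDC·BBD·BBD·CDC·AC·CDC·AC·BBD·BBD·CDC·BBD·BBD·CDC·AC·CDC·AC·D·AC·AC·CDC·AC·D·AC·BBD·BBD·CDC·BBD·BBD·CDC·AC·CDC·AC·BBD·BBD·CDC·BBD·BBD·CDC·AC·CDC·AC·D·AC·AC·CDC·AC·D·AC·CDC·D·AC·D·AC·AC·CDC·AC·D·AC·CDC·D·AC·CDC·D·AC·D·AC·AC·CDC·AC·D·AC·CDC·D·AC·AC·CDC·AC·CDC·D·AC·CDC·D·AC·D·AC·AC·CDC·AC·D·AC·CDC·D·AC·AC·CDC·AC·CDC·D·AC
    A ↦ D
    B ↦ BBD
    C ↦ AC
    D ↦ CDC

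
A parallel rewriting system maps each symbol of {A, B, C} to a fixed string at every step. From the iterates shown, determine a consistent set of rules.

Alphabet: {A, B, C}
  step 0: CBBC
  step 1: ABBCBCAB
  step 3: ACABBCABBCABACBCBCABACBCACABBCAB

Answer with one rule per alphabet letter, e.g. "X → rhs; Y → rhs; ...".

A->AC, B->BC, C->AB

  step 0 ⇒ step 1: CBBC ⇒ AB·BC·BC·AB
    B ↦ BC
    C ↦ AB
    A ↦ AC  (constrained at step 1)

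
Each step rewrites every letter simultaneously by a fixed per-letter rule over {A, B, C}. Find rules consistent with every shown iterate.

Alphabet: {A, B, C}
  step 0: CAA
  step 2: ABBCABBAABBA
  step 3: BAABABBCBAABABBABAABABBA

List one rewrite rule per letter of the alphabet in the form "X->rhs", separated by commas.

A->BA, B->AB, C->BC

  step 2 ⇒ step 3: ABBCABBAABBA ⇒ BA·AB·AB·BC·BA·AB·AB·BA·BA·AB·AB·BA
    A ↦ BA
    B ↦ AB
    C ↦ BC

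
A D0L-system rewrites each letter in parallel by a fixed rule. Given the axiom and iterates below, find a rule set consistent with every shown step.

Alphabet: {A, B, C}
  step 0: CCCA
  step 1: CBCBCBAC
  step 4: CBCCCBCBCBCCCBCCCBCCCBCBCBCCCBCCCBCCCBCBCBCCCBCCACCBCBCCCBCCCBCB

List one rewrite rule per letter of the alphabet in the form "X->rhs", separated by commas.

  step 0 ⇒ step 1: CCCA ⇒ CB·CB·CB·AC
    A ↦ AC
    C ↦ CB
    B ↦ CC  (constrained at step 1)

A->AC, B->CC, C->CB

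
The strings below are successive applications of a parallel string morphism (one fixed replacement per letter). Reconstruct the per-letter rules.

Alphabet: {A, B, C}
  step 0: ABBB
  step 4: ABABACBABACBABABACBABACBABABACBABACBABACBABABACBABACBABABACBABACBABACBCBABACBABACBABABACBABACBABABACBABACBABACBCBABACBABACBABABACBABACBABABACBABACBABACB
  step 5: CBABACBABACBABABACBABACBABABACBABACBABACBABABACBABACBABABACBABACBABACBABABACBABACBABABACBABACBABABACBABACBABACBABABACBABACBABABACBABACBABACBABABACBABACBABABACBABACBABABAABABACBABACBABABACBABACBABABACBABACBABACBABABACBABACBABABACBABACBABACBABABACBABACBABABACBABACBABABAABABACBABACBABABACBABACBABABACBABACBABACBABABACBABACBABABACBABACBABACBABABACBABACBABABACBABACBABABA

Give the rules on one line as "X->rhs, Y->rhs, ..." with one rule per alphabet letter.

A->CB, B->ABA, C->AB

  step 4 ⇒ step 5: ABABACBABACBABABACBABACBABABACBABACBABACBABABACBABACBABABACBABACBABACBCBABACBABACBABABACBABACBABABACBABACBABACBCBABACBABACBABABACBABACBABABACBABACBABACB ⇒ CB·ABA·CB·ABA·CB·AB·ABA·CB·ABA·CB·AB·ABA·CB·ABA·CB·ABA·CB·AB·ABA·CB·ABA·CB·AB·ABA·CB·ABA·CB·ABA·CB·AB·ABA·CB·ABA·CB·AB·ABA·CB·ABA·CB·AB·ABA·CB·ABA·CB·ABA·CB·AB·ABA·CB·ABA·CB·AB·ABA·CB·ABA·CB·ABA·CB·AB·ABA·CB·ABA·CB·AB·ABA·CB·ABA·CB·AB·ABA·AB·ABA·CB·ABA·CB·AB·ABA·CB·ABA·CB·AB·ABA·CB·ABA·CB·ABA·CB·AB·ABA·CB·ABA·CB·AB·ABA·CB·ABA·CB·ABA·CB·AB·ABA·CB·ABA·CB·AB·ABA·CB·ABA·CB·AB·ABA·AB·ABA·CB·ABA·CB·AB·ABA·CB·ABA·CB·AB·ABA·CB·ABA·CB·ABA·CB·AB·ABA·CB·ABA·CB·AB·ABA·CB·ABA·CB·ABA·CB·AB·ABA·CB·ABA·CB·AB·ABA·CB·ABA·CB·AB·ABA
    A ↦ CB
    B ↦ ABA
    C ↦ AB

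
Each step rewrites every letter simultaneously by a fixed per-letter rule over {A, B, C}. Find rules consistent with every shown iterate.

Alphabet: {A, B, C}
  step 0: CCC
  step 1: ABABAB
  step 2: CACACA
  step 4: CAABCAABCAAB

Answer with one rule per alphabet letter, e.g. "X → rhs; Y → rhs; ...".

  step 1 ⇒ step 2: ABABAB ⇒ C·A·C·A·C·A
    A ↦ C
    B ↦ A
  step 0 ⇒ step 1: CCC ⇒ AB·AB·AB
    C ↦ AB

A->C, B->A, C->AB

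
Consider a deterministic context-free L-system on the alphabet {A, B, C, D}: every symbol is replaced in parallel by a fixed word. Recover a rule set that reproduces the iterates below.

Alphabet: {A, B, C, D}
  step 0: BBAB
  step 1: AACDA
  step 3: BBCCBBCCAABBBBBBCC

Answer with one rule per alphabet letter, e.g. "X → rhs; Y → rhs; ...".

  step 0 ⇒ step 1: BBAB ⇒ A·A·CD·A
    A ↦ CD
    B ↦ A
    C ↦ BB  (constrained at step 1)
    D ↦ CC  (constrained at step 1)

A->CD, B->A, C->BB, D->CC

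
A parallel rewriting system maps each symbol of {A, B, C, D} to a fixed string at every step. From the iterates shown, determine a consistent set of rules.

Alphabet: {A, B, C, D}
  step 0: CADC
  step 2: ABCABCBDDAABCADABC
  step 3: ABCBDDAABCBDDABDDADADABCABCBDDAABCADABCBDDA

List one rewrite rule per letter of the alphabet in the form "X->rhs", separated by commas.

A->ABC, B->BDD, C->A, D->AD

  step 2 ⇒ step 3: ABCABCBDDAABCADABC ⇒ ABC·BDD·A·ABC·BDD·A·BDD·AD·AD·ABC·ABC·BDD·A·ABC·AD·ABC·BDD·A
    A ↦ ABC
    B ↦ BDD
    C ↦ A
    D ↦ AD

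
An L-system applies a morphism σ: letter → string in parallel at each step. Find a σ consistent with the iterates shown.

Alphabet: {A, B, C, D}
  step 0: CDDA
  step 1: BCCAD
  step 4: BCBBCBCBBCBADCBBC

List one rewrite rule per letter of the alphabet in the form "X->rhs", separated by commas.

A->AD, B->BC, C->B, D->C

  step 0 ⇒ step 1: CDDA ⇒ B·C·C·AD
    A ↦ AD
    C ↦ B
    D ↦ C
    B ↦ BC  (constrained at step 1)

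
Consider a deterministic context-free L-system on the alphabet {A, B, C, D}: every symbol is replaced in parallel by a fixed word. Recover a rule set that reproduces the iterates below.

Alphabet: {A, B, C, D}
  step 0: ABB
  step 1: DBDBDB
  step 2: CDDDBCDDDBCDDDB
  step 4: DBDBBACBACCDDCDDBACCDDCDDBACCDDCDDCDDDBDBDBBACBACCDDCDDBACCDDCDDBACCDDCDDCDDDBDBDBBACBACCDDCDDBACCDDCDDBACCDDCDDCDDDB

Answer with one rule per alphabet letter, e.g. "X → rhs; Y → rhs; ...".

  step 1 ⇒ step 2: DBDBDB ⇒ CDD·DB·CDD·DB·CDD·DB
    B ↦ DB
    D ↦ CDD
  step 0 ⇒ step 1: ABB ⇒ DB·DB·DB
    A ↦ DB
    C ↦ BAC  (constrained at step 2)

A->DB, B->DB, C->BAC, D->CDD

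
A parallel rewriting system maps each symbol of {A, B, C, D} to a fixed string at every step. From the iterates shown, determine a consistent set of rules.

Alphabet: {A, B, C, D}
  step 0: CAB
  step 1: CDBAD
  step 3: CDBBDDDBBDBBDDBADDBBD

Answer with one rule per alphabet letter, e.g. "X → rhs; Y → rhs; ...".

  step 0 ⇒ step 1: CAB ⇒ CD·BA·D
    A ↦ BA
    B ↦ D
    C ↦ CD
    D ↦ BBD  (constrained at step 1)

A->BA, B->D, C->CD, D->BBD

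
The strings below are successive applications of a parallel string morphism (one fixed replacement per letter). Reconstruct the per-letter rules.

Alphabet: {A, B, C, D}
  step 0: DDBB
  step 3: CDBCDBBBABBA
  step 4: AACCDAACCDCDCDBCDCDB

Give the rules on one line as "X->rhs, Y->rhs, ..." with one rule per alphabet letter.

  step 3 ⇒ step 4: CDBCDBBBABBA ⇒ A·AC·CD·A·AC·CD·CD·CD·B·CD·CD·B
    A ↦ B
    B ↦ CD
    C ↦ A
    D ↦ AC

A->B, B->CD, C->A, D->AC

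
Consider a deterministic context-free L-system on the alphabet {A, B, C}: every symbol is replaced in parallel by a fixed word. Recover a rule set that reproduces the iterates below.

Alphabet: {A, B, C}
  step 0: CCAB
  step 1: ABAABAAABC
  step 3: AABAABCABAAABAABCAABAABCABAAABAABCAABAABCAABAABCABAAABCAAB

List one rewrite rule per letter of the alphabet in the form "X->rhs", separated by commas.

A->AAB, B->C, C->ABA

  step 0 ⇒ step 1: CCAB ⇒ ABA·ABA·AAB·C
    A ↦ AAB
    B ↦ C
    C ↦ ABA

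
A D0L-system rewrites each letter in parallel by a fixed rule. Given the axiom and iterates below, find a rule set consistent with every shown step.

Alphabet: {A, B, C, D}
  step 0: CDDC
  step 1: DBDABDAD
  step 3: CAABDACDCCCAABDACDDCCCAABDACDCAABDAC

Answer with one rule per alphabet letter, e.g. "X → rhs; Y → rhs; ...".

  step 0 ⇒ step 1: CDDC ⇒ D·BDA·BDA·D
    C ↦ D
    D ↦ BDA
    A ↦ C  (constrained at step 1)
    B ↦ CAA  (constrained at step 1)

A->C, B->CAA, C->D, D->BDA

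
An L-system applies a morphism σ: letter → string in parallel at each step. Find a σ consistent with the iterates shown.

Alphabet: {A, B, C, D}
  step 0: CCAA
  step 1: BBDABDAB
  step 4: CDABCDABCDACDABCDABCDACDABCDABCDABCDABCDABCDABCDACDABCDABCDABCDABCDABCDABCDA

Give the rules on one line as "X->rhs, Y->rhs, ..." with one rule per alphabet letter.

  step 0 ⇒ step 1: CCAA ⇒ B·B·DAB·DAB
    A ↦ DAB
    C ↦ B
    B ↦ CDA  (constrained at step 1)
    D ↦ C  (constrained at step 1)

A->DAB, B->CDA, C->B, D->C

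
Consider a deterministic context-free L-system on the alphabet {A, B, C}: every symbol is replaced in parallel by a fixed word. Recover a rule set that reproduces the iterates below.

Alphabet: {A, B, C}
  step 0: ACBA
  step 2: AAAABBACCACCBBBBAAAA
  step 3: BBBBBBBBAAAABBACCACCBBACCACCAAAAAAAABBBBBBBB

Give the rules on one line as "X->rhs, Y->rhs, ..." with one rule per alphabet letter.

  step 2 ⇒ step 3: AAAABBACCACCBBBBAAAA ⇒ BB·BB·BB·BB·AA·AA·BB·ACC·ACC·BB·ACC·ACC·AA·AA·AA·AA·BB·BB·BB·BB
    A ↦ BB
    B ↦ AA
    C ↦ ACC

A->BB, B->AA, C->ACC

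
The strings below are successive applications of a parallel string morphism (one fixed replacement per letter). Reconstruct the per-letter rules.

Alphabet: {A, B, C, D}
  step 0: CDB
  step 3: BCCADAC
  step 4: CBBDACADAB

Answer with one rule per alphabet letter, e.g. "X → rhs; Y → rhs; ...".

A->DA, B->C, C->B, D->CA

  step 3 ⇒ step 4: BCCADAC ⇒ C·B·B·DA·CA·DA·B
    A ↦ DA
    B ↦ C
    C ↦ B
    D ↦ CA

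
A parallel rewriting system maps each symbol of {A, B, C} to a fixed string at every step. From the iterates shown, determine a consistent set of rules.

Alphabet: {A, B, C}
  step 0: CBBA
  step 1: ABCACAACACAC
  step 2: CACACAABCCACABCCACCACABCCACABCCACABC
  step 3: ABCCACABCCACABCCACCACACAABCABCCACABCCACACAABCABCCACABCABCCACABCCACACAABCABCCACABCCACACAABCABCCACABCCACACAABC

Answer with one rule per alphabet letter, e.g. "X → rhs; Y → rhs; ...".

A->CAC, B->ACA, C->ABC

  step 2 ⇒ step 3: CACACAABCCACABCCACCACABCCACABCCACABC ⇒ ABC·CAC·ABC·CAC·ABC·CAC·CAC·ACA·ABC·ABC·CAC·ABC·CAC·ACA·ABC·ABC·CAC·ABC·ABC·CAC·ABC·CAC·ACA·ABC·ABC·CAC·ABC·CAC·ACA·ABC·ABC·CAC·ABC·CAC·ACA·ABC
    A ↦ CAC
    B ↦ ACA
    C ↦ ABC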